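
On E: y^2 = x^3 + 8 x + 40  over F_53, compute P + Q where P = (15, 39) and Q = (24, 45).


P != Q, so use the chord formula.
s = (y2 - y1) / (x2 - x1) = (6) / (9) mod 53 = 36
x3 = s^2 - x1 - x2 mod 53 = 36^2 - 15 - 24 = 38
y3 = s (x1 - x3) - y1 mod 53 = 36 * (15 - 38) - 39 = 34

P + Q = (38, 34)


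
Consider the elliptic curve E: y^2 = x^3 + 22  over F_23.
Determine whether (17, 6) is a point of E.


Check whether y^2 = x^3 + 0 x + 22 (mod 23) for (x, y) = (17, 6).
LHS: y^2 = 6^2 mod 23 = 13
RHS: x^3 + 0 x + 22 = 17^3 + 0*17 + 22 mod 23 = 13
LHS = RHS

Yes, on the curve


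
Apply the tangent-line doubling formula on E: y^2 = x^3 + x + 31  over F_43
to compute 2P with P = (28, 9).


Doubling: s = (3 x1^2 + a) / (2 y1)
s = (3*28^2 + 1) / (2*9) mod 43 = 28
x3 = s^2 - 2 x1 mod 43 = 28^2 - 2*28 = 40
y3 = s (x1 - x3) - y1 mod 43 = 28 * (28 - 40) - 9 = 42

2P = (40, 42)


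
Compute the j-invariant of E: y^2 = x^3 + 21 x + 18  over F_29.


Delta = -16(4 a^3 + 27 b^2) mod 29 = 13
-1728 * (4 a)^3 = -1728 * (4*21)^3 mod 29 = 24
j = 24 * 13^(-1) mod 29 = 13

j = 13 (mod 29)


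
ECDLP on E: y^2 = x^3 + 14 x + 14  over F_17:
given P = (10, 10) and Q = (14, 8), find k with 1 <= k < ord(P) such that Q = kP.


Enumerate multiples of P until we hit Q = (14, 8):
  1P = (10, 10)
  2P = (6, 12)
  3P = (14, 9)
  4P = (9, 11)
  5P = (16, 13)
  6P = (4, 10)
  7P = (3, 7)
  8P = (8, 3)
  9P = (7, 9)
  10P = (2, 4)
  11P = (13, 9)
  12P = (13, 8)
  13P = (2, 13)
  14P = (7, 8)
  15P = (8, 14)
  16P = (3, 10)
  17P = (4, 7)
  18P = (16, 4)
  19P = (9, 6)
  20P = (14, 8)
Match found at i = 20.

k = 20


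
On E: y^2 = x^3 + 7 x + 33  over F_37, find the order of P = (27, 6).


Compute successive multiples of P until we hit O:
  1P = (27, 6)
  2P = (36, 32)
  3P = (23, 22)
  4P = (3, 9)
  5P = (18, 16)
  6P = (1, 35)
  7P = (8, 34)
  8P = (30, 14)
  ... (continuing to 39P)
  39P = O

ord(P) = 39


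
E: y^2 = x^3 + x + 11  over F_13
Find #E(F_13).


For each x in F_13, count y with y^2 = x^3 + 1 x + 11 mod 13:
  x = 1: RHS = 0, y in [0]  -> 1 point(s)
  x = 4: RHS = 1, y in [1, 12]  -> 2 point(s)
  x = 6: RHS = 12, y in [5, 8]  -> 2 point(s)
  x = 7: RHS = 10, y in [6, 7]  -> 2 point(s)
  x = 11: RHS = 1, y in [1, 12]  -> 2 point(s)
  x = 12: RHS = 9, y in [3, 10]  -> 2 point(s)
Affine points: 11. Add the point at infinity: total = 12.

#E(F_13) = 12


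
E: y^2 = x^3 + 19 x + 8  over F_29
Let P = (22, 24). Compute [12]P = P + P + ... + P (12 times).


k = 12 = 1100_2 (binary, LSB first: 0011)
Double-and-add from P = (22, 24):
  bit 0 = 0: acc unchanged = O
  bit 1 = 0: acc unchanged = O
  bit 2 = 1: acc = O + (9, 26) = (9, 26)
  bit 3 = 1: acc = (9, 26) + (7, 22) = (17, 16)

12P = (17, 16)


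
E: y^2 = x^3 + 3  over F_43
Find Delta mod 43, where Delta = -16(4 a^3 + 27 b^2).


4 a^3 + 27 b^2 = 4*0^3 + 27*3^2 = 0 + 243 = 243
Delta = -16 * (243) = -3888
Delta mod 43 = 25

Delta = 25 (mod 43)


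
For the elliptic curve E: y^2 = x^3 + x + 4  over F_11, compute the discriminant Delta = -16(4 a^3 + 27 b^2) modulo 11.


4 a^3 + 27 b^2 = 4*1^3 + 27*4^2 = 4 + 432 = 436
Delta = -16 * (436) = -6976
Delta mod 11 = 9

Delta = 9 (mod 11)


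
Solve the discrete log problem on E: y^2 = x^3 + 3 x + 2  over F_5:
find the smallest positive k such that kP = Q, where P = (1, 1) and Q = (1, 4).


Enumerate multiples of P until we hit Q = (1, 4):
  1P = (1, 1)
  2P = (2, 1)
  3P = (2, 4)
  4P = (1, 4)
Match found at i = 4.

k = 4


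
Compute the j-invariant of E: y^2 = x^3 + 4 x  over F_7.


Delta = -16(4 a^3 + 27 b^2) mod 7 = 6
-1728 * (4 a)^3 = -1728 * (4*4)^3 mod 7 = 1
j = 1 * 6^(-1) mod 7 = 6

j = 6 (mod 7)


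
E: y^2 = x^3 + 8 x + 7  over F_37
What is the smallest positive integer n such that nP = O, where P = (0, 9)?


Compute successive multiples of P until we hit O:
  1P = (0, 9)
  2P = (34, 17)
  3P = (6, 7)
  4P = (27, 0)
  5P = (6, 30)
  6P = (34, 20)
  7P = (0, 28)
  8P = O

ord(P) = 8


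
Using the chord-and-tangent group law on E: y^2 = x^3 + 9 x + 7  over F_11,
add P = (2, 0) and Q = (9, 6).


P != Q, so use the chord formula.
s = (y2 - y1) / (x2 - x1) = (6) / (7) mod 11 = 4
x3 = s^2 - x1 - x2 mod 11 = 4^2 - 2 - 9 = 5
y3 = s (x1 - x3) - y1 mod 11 = 4 * (2 - 5) - 0 = 10

P + Q = (5, 10)


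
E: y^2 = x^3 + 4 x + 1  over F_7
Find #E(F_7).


For each x in F_7, count y with y^2 = x^3 + 4 x + 1 mod 7:
  x = 0: RHS = 1, y in [1, 6]  -> 2 point(s)
  x = 4: RHS = 4, y in [2, 5]  -> 2 point(s)
Affine points: 4. Add the point at infinity: total = 5.

#E(F_7) = 5


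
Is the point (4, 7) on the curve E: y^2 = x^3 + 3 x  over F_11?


Check whether y^2 = x^3 + 3 x + 0 (mod 11) for (x, y) = (4, 7).
LHS: y^2 = 7^2 mod 11 = 5
RHS: x^3 + 3 x + 0 = 4^3 + 3*4 + 0 mod 11 = 10
LHS != RHS

No, not on the curve


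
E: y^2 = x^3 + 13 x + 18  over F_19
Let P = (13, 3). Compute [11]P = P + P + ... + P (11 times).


k = 11 = 1011_2 (binary, LSB first: 1101)
Double-and-add from P = (13, 3):
  bit 0 = 1: acc = O + (13, 3) = (13, 3)
  bit 1 = 1: acc = (13, 3) + (16, 3) = (9, 16)
  bit 2 = 0: acc unchanged = (9, 16)
  bit 3 = 1: acc = (9, 16) + (15, 15) = (4, 18)

11P = (4, 18)


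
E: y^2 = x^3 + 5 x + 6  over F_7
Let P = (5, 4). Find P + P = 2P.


Doubling: s = (3 x1^2 + a) / (2 y1)
s = (3*5^2 + 5) / (2*4) mod 7 = 3
x3 = s^2 - 2 x1 mod 7 = 3^2 - 2*5 = 6
y3 = s (x1 - x3) - y1 mod 7 = 3 * (5 - 6) - 4 = 0

2P = (6, 0)


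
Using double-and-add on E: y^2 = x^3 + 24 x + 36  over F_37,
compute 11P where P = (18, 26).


k = 11 = 1011_2 (binary, LSB first: 1101)
Double-and-add from P = (18, 26):
  bit 0 = 1: acc = O + (18, 26) = (18, 26)
  bit 1 = 1: acc = (18, 26) + (4, 23) = (36, 23)
  bit 2 = 0: acc unchanged = (36, 23)
  bit 3 = 1: acc = (36, 23) + (15, 16) = (19, 32)

11P = (19, 32)


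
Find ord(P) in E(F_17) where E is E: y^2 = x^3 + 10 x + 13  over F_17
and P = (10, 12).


Compute successive multiples of P until we hit O:
  1P = (10, 12)
  2P = (6, 0)
  3P = (10, 5)
  4P = O

ord(P) = 4


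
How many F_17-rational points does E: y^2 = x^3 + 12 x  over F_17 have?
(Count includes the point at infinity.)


For each x in F_17, count y with y^2 = x^3 + 12 x + 0 mod 17:
  x = 0: RHS = 0, y in [0]  -> 1 point(s)
  x = 1: RHS = 13, y in [8, 9]  -> 2 point(s)
  x = 2: RHS = 15, y in [7, 10]  -> 2 point(s)
  x = 5: RHS = 15, y in [7, 10]  -> 2 point(s)
  x = 6: RHS = 16, y in [4, 13]  -> 2 point(s)
  x = 7: RHS = 2, y in [6, 11]  -> 2 point(s)
  x = 8: RHS = 13, y in [8, 9]  -> 2 point(s)
  x = 9: RHS = 4, y in [2, 15]  -> 2 point(s)
  x = 10: RHS = 15, y in [7, 10]  -> 2 point(s)
  x = 11: RHS = 1, y in [1, 16]  -> 2 point(s)
  x = 12: RHS = 2, y in [6, 11]  -> 2 point(s)
  x = 15: RHS = 2, y in [6, 11]  -> 2 point(s)
  x = 16: RHS = 4, y in [2, 15]  -> 2 point(s)
Affine points: 25. Add the point at infinity: total = 26.

#E(F_17) = 26


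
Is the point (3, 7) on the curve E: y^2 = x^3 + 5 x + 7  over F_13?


Check whether y^2 = x^3 + 5 x + 7 (mod 13) for (x, y) = (3, 7).
LHS: y^2 = 7^2 mod 13 = 10
RHS: x^3 + 5 x + 7 = 3^3 + 5*3 + 7 mod 13 = 10
LHS = RHS

Yes, on the curve


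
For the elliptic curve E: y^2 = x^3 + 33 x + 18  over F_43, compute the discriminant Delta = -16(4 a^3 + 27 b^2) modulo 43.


4 a^3 + 27 b^2 = 4*33^3 + 27*18^2 = 143748 + 8748 = 152496
Delta = -16 * (152496) = -2439936
Delta mod 43 = 13

Delta = 13 (mod 43)


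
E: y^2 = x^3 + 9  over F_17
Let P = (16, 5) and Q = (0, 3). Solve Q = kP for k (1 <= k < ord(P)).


Enumerate multiples of P until we hit Q = (0, 3):
  1P = (16, 5)
  2P = (6, 15)
  3P = (13, 9)
  4P = (3, 6)
  5P = (14, 4)
  6P = (0, 3)
Match found at i = 6.

k = 6


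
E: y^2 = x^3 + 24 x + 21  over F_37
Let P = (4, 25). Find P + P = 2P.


Doubling: s = (3 x1^2 + a) / (2 y1)
s = (3*4^2 + 24) / (2*25) mod 37 = 34
x3 = s^2 - 2 x1 mod 37 = 34^2 - 2*4 = 1
y3 = s (x1 - x3) - y1 mod 37 = 34 * (4 - 1) - 25 = 3

2P = (1, 3)


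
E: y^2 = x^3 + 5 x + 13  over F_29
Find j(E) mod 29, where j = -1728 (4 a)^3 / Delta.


Delta = -16(4 a^3 + 27 b^2) mod 29 = 18
-1728 * (4 a)^3 = -1728 * (4*5)^3 mod 29 = 10
j = 10 * 18^(-1) mod 29 = 7

j = 7 (mod 29)


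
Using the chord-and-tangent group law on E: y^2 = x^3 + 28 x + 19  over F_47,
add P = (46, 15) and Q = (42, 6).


P != Q, so use the chord formula.
s = (y2 - y1) / (x2 - x1) = (38) / (43) mod 47 = 14
x3 = s^2 - x1 - x2 mod 47 = 14^2 - 46 - 42 = 14
y3 = s (x1 - x3) - y1 mod 47 = 14 * (46 - 14) - 15 = 10

P + Q = (14, 10)


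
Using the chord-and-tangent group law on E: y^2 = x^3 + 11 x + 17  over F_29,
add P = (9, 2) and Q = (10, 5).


P != Q, so use the chord formula.
s = (y2 - y1) / (x2 - x1) = (3) / (1) mod 29 = 3
x3 = s^2 - x1 - x2 mod 29 = 3^2 - 9 - 10 = 19
y3 = s (x1 - x3) - y1 mod 29 = 3 * (9 - 19) - 2 = 26

P + Q = (19, 26)


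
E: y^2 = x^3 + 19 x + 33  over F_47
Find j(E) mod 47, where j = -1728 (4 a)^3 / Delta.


Delta = -16(4 a^3 + 27 b^2) mod 47 = 26
-1728 * (4 a)^3 = -1728 * (4*19)^3 mod 47 = 3
j = 3 * 26^(-1) mod 47 = 20

j = 20 (mod 47)


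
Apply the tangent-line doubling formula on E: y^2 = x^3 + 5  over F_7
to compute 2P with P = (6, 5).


Doubling: s = (3 x1^2 + a) / (2 y1)
s = (3*6^2 + 0) / (2*5) mod 7 = 1
x3 = s^2 - 2 x1 mod 7 = 1^2 - 2*6 = 3
y3 = s (x1 - x3) - y1 mod 7 = 1 * (6 - 3) - 5 = 5

2P = (3, 5)


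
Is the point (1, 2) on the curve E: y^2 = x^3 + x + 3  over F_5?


Check whether y^2 = x^3 + 1 x + 3 (mod 5) for (x, y) = (1, 2).
LHS: y^2 = 2^2 mod 5 = 4
RHS: x^3 + 1 x + 3 = 1^3 + 1*1 + 3 mod 5 = 0
LHS != RHS

No, not on the curve


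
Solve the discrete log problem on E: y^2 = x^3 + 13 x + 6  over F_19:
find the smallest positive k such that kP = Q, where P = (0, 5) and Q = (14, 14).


Enumerate multiples of P until we hit Q = (14, 14):
  1P = (0, 5)
  2P = (11, 13)
  3P = (9, 4)
  4P = (14, 5)
  5P = (5, 14)
  6P = (18, 12)
  7P = (12, 3)
  8P = (16, 4)
  9P = (1, 1)
  10P = (15, 17)
  11P = (13, 15)
  12P = (13, 4)
  13P = (15, 2)
  14P = (1, 18)
  15P = (16, 15)
  16P = (12, 16)
  17P = (18, 7)
  18P = (5, 5)
  19P = (14, 14)
Match found at i = 19.

k = 19


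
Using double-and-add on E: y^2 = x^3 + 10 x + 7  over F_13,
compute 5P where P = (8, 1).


k = 5 = 101_2 (binary, LSB first: 101)
Double-and-add from P = (8, 1):
  bit 0 = 1: acc = O + (8, 1) = (8, 1)
  bit 1 = 0: acc unchanged = (8, 1)
  bit 2 = 1: acc = (8, 1) + (2, 3) = (6, 7)

5P = (6, 7)


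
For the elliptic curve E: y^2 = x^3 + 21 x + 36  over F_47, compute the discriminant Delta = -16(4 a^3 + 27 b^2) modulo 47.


4 a^3 + 27 b^2 = 4*21^3 + 27*36^2 = 37044 + 34992 = 72036
Delta = -16 * (72036) = -1152576
Delta mod 47 = 5

Delta = 5 (mod 47)


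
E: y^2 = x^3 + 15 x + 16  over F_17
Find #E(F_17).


For each x in F_17, count y with y^2 = x^3 + 15 x + 16 mod 17:
  x = 0: RHS = 16, y in [4, 13]  -> 2 point(s)
  x = 1: RHS = 15, y in [7, 10]  -> 2 point(s)
  x = 4: RHS = 4, y in [2, 15]  -> 2 point(s)
  x = 6: RHS = 16, y in [4, 13]  -> 2 point(s)
  x = 8: RHS = 2, y in [6, 11]  -> 2 point(s)
  x = 9: RHS = 13, y in [8, 9]  -> 2 point(s)
  x = 11: RHS = 16, y in [4, 13]  -> 2 point(s)
  x = 16: RHS = 0, y in [0]  -> 1 point(s)
Affine points: 15. Add the point at infinity: total = 16.

#E(F_17) = 16


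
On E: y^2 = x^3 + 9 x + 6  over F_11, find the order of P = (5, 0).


Compute successive multiples of P until we hit O:
  1P = (5, 0)
  2P = O

ord(P) = 2


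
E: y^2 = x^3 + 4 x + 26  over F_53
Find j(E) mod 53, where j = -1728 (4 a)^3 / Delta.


Delta = -16(4 a^3 + 27 b^2) mod 53 = 36
-1728 * (4 a)^3 = -1728 * (4*4)^3 mod 53 = 50
j = 50 * 36^(-1) mod 53 = 22

j = 22 (mod 53)


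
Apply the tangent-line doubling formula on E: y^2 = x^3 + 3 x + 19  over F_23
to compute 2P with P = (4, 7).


Doubling: s = (3 x1^2 + a) / (2 y1)
s = (3*4^2 + 3) / (2*7) mod 23 = 2
x3 = s^2 - 2 x1 mod 23 = 2^2 - 2*4 = 19
y3 = s (x1 - x3) - y1 mod 23 = 2 * (4 - 19) - 7 = 9

2P = (19, 9)


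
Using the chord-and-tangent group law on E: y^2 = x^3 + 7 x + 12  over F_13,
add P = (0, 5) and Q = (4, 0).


P != Q, so use the chord formula.
s = (y2 - y1) / (x2 - x1) = (8) / (4) mod 13 = 2
x3 = s^2 - x1 - x2 mod 13 = 2^2 - 0 - 4 = 0
y3 = s (x1 - x3) - y1 mod 13 = 2 * (0 - 0) - 5 = 8

P + Q = (0, 8)


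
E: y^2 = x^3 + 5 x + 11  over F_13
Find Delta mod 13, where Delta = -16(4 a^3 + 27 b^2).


4 a^3 + 27 b^2 = 4*5^3 + 27*11^2 = 500 + 3267 = 3767
Delta = -16 * (3767) = -60272
Delta mod 13 = 9

Delta = 9 (mod 13)


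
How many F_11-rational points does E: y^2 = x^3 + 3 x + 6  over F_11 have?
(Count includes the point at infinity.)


For each x in F_11, count y with y^2 = x^3 + 3 x + 6 mod 11:
  x = 2: RHS = 9, y in [3, 8]  -> 2 point(s)
  x = 3: RHS = 9, y in [3, 8]  -> 2 point(s)
  x = 4: RHS = 5, y in [4, 7]  -> 2 point(s)
  x = 5: RHS = 3, y in [5, 6]  -> 2 point(s)
  x = 6: RHS = 9, y in [3, 8]  -> 2 point(s)
  x = 8: RHS = 3, y in [5, 6]  -> 2 point(s)
  x = 9: RHS = 3, y in [5, 6]  -> 2 point(s)
Affine points: 14. Add the point at infinity: total = 15.

#E(F_11) = 15


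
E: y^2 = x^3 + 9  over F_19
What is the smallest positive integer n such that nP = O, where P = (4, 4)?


Compute successive multiples of P until we hit O:
  1P = (4, 4)
  2P = (9, 4)
  3P = (6, 15)
  4P = (6, 4)
  5P = (9, 15)
  6P = (4, 15)
  7P = O

ord(P) = 7


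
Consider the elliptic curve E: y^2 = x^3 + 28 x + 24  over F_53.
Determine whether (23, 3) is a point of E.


Check whether y^2 = x^3 + 28 x + 24 (mod 53) for (x, y) = (23, 3).
LHS: y^2 = 3^2 mod 53 = 9
RHS: x^3 + 28 x + 24 = 23^3 + 28*23 + 24 mod 53 = 9
LHS = RHS

Yes, on the curve


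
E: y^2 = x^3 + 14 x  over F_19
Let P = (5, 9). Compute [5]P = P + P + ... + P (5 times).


k = 5 = 101_2 (binary, LSB first: 101)
Double-and-add from P = (5, 9):
  bit 0 = 1: acc = O + (5, 9) = (5, 9)
  bit 1 = 0: acc unchanged = (5, 9)
  bit 2 = 1: acc = (5, 9) + (16, 8) = (9, 0)

5P = (9, 0)


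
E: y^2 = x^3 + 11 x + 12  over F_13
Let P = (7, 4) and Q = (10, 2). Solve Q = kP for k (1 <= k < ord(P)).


Enumerate multiples of P until we hit Q = (10, 2):
  1P = (7, 4)
  2P = (8, 12)
  3P = (10, 11)
  4P = (0, 8)
  5P = (5, 6)
  6P = (2, 4)
  7P = (4, 9)
  8P = (12, 0)
  9P = (4, 4)
  10P = (2, 9)
  11P = (5, 7)
  12P = (0, 5)
  13P = (10, 2)
Match found at i = 13.

k = 13


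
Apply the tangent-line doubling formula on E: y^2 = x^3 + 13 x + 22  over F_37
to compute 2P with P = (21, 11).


Doubling: s = (3 x1^2 + a) / (2 y1)
s = (3*21^2 + 13) / (2*11) mod 37 = 17
x3 = s^2 - 2 x1 mod 37 = 17^2 - 2*21 = 25
y3 = s (x1 - x3) - y1 mod 37 = 17 * (21 - 25) - 11 = 32

2P = (25, 32)


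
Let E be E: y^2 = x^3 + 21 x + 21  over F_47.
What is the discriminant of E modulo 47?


4 a^3 + 27 b^2 = 4*21^3 + 27*21^2 = 37044 + 11907 = 48951
Delta = -16 * (48951) = -783216
Delta mod 47 = 39

Delta = 39 (mod 47)


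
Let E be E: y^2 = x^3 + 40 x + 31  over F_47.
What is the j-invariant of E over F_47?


Delta = -16(4 a^3 + 27 b^2) mod 47 = 2
-1728 * (4 a)^3 = -1728 * (4*40)^3 mod 47 = 14
j = 14 * 2^(-1) mod 47 = 7

j = 7 (mod 47)


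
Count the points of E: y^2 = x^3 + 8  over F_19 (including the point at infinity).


For each x in F_19, count y with y^2 = x^3 + 0 x + 8 mod 19:
  x = 1: RHS = 9, y in [3, 16]  -> 2 point(s)
  x = 2: RHS = 16, y in [4, 15]  -> 2 point(s)
  x = 3: RHS = 16, y in [4, 15]  -> 2 point(s)
  x = 5: RHS = 0, y in [0]  -> 1 point(s)
  x = 7: RHS = 9, y in [3, 16]  -> 2 point(s)
  x = 8: RHS = 7, y in [8, 11]  -> 2 point(s)
  x = 10: RHS = 1, y in [1, 18]  -> 2 point(s)
  x = 11: RHS = 9, y in [3, 16]  -> 2 point(s)
  x = 12: RHS = 7, y in [8, 11]  -> 2 point(s)
  x = 13: RHS = 1, y in [1, 18]  -> 2 point(s)
  x = 14: RHS = 16, y in [4, 15]  -> 2 point(s)
  x = 15: RHS = 1, y in [1, 18]  -> 2 point(s)
  x = 16: RHS = 0, y in [0]  -> 1 point(s)
  x = 17: RHS = 0, y in [0]  -> 1 point(s)
  x = 18: RHS = 7, y in [8, 11]  -> 2 point(s)
Affine points: 27. Add the point at infinity: total = 28.

#E(F_19) = 28


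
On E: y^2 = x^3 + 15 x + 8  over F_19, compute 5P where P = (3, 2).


k = 5 = 101_2 (binary, LSB first: 101)
Double-and-add from P = (3, 2):
  bit 0 = 1: acc = O + (3, 2) = (3, 2)
  bit 1 = 0: acc unchanged = (3, 2)
  bit 2 = 1: acc = (3, 2) + (14, 13) = (3, 17)

5P = (3, 17)


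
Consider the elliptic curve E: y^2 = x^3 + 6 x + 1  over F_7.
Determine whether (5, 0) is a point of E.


Check whether y^2 = x^3 + 6 x + 1 (mod 7) for (x, y) = (5, 0).
LHS: y^2 = 0^2 mod 7 = 0
RHS: x^3 + 6 x + 1 = 5^3 + 6*5 + 1 mod 7 = 2
LHS != RHS

No, not on the curve


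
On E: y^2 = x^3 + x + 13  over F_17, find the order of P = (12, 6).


Compute successive multiples of P until we hit O:
  1P = (12, 6)
  2P = (1, 7)
  3P = (13, 8)
  4P = (13, 9)
  5P = (1, 10)
  6P = (12, 11)
  7P = O

ord(P) = 7


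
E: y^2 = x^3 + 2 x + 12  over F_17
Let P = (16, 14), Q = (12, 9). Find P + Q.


P != Q, so use the chord formula.
s = (y2 - y1) / (x2 - x1) = (12) / (13) mod 17 = 14
x3 = s^2 - x1 - x2 mod 17 = 14^2 - 16 - 12 = 15
y3 = s (x1 - x3) - y1 mod 17 = 14 * (16 - 15) - 14 = 0

P + Q = (15, 0)


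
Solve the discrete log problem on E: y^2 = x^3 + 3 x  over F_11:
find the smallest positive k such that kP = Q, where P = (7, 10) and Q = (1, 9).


Enumerate multiples of P until we hit Q = (1, 9):
  1P = (7, 10)
  2P = (1, 2)
  3P = (6, 6)
  4P = (3, 6)
  5P = (2, 6)
  6P = (0, 0)
  7P = (2, 5)
  8P = (3, 5)
  9P = (6, 5)
  10P = (1, 9)
Match found at i = 10.

k = 10


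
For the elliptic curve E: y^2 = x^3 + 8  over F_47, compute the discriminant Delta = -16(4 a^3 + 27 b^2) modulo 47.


4 a^3 + 27 b^2 = 4*0^3 + 27*8^2 = 0 + 1728 = 1728
Delta = -16 * (1728) = -27648
Delta mod 47 = 35

Delta = 35 (mod 47)


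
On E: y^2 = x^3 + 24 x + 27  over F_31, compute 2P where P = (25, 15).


Doubling: s = (3 x1^2 + a) / (2 y1)
s = (3*25^2 + 24) / (2*15) mod 31 = 23
x3 = s^2 - 2 x1 mod 31 = 23^2 - 2*25 = 14
y3 = s (x1 - x3) - y1 mod 31 = 23 * (25 - 14) - 15 = 21

2P = (14, 21)


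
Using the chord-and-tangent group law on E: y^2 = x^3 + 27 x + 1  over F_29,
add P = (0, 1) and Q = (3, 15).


P != Q, so use the chord formula.
s = (y2 - y1) / (x2 - x1) = (14) / (3) mod 29 = 24
x3 = s^2 - x1 - x2 mod 29 = 24^2 - 0 - 3 = 22
y3 = s (x1 - x3) - y1 mod 29 = 24 * (0 - 22) - 1 = 22

P + Q = (22, 22)


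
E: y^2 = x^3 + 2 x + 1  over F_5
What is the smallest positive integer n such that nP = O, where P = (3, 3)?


Compute successive multiples of P until we hit O:
  1P = (3, 3)
  2P = (0, 4)
  3P = (1, 3)
  4P = (1, 2)
  5P = (0, 1)
  6P = (3, 2)
  7P = O

ord(P) = 7


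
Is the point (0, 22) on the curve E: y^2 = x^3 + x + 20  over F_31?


Check whether y^2 = x^3 + 1 x + 20 (mod 31) for (x, y) = (0, 22).
LHS: y^2 = 22^2 mod 31 = 19
RHS: x^3 + 1 x + 20 = 0^3 + 1*0 + 20 mod 31 = 20
LHS != RHS

No, not on the curve


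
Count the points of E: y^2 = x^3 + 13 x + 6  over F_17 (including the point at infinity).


For each x in F_17, count y with y^2 = x^3 + 13 x + 6 mod 17:
  x = 3: RHS = 4, y in [2, 15]  -> 2 point(s)
  x = 5: RHS = 9, y in [3, 14]  -> 2 point(s)
  x = 7: RHS = 15, y in [7, 10]  -> 2 point(s)
  x = 9: RHS = 2, y in [6, 11]  -> 2 point(s)
  x = 11: RHS = 1, y in [1, 16]  -> 2 point(s)
  x = 13: RHS = 9, y in [3, 14]  -> 2 point(s)
  x = 14: RHS = 8, y in [5, 12]  -> 2 point(s)
  x = 16: RHS = 9, y in [3, 14]  -> 2 point(s)
Affine points: 16. Add the point at infinity: total = 17.

#E(F_17) = 17


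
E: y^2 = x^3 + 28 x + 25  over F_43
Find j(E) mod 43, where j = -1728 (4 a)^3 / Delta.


Delta = -16(4 a^3 + 27 b^2) mod 43 = 8
-1728 * (4 a)^3 = -1728 * (4*28)^3 mod 43 = 2
j = 2 * 8^(-1) mod 43 = 11

j = 11 (mod 43)


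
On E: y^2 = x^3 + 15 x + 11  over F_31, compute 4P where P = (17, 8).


k = 4 = 100_2 (binary, LSB first: 001)
Double-and-add from P = (17, 8):
  bit 0 = 0: acc unchanged = O
  bit 1 = 0: acc unchanged = O
  bit 2 = 1: acc = O + (29, 29) = (29, 29)

4P = (29, 29)


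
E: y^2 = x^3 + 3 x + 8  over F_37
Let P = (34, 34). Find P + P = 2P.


Doubling: s = (3 x1^2 + a) / (2 y1)
s = (3*34^2 + 3) / (2*34) mod 37 = 32
x3 = s^2 - 2 x1 mod 37 = 32^2 - 2*34 = 31
y3 = s (x1 - x3) - y1 mod 37 = 32 * (34 - 31) - 34 = 25

2P = (31, 25)


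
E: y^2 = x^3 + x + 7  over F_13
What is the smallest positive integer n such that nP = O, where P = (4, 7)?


Compute successive multiples of P until we hit O:
  1P = (4, 7)
  2P = (1, 10)
  3P = (9, 11)
  4P = (10, 9)
  5P = (2, 11)
  6P = (11, 7)
  7P = (11, 6)
  8P = (2, 2)
  ... (continuing to 13P)
  13P = O

ord(P) = 13


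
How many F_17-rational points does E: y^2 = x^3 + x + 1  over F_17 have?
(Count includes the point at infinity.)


For each x in F_17, count y with y^2 = x^3 + 1 x + 1 mod 17:
  x = 0: RHS = 1, y in [1, 16]  -> 2 point(s)
  x = 4: RHS = 1, y in [1, 16]  -> 2 point(s)
  x = 6: RHS = 2, y in [6, 11]  -> 2 point(s)
  x = 9: RHS = 8, y in [5, 12]  -> 2 point(s)
  x = 10: RHS = 8, y in [5, 12]  -> 2 point(s)
  x = 11: RHS = 0, y in [0]  -> 1 point(s)
  x = 13: RHS = 1, y in [1, 16]  -> 2 point(s)
  x = 15: RHS = 8, y in [5, 12]  -> 2 point(s)
  x = 16: RHS = 16, y in [4, 13]  -> 2 point(s)
Affine points: 17. Add the point at infinity: total = 18.

#E(F_17) = 18


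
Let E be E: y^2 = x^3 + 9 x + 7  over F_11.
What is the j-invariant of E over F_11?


Delta = -16(4 a^3 + 27 b^2) mod 11 = 2
-1728 * (4 a)^3 = -1728 * (4*9)^3 mod 11 = 6
j = 6 * 2^(-1) mod 11 = 3

j = 3 (mod 11)


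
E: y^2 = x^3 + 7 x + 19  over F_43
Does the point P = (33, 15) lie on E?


Check whether y^2 = x^3 + 7 x + 19 (mod 43) for (x, y) = (33, 15).
LHS: y^2 = 15^2 mod 43 = 10
RHS: x^3 + 7 x + 19 = 33^3 + 7*33 + 19 mod 43 = 24
LHS != RHS

No, not on the curve


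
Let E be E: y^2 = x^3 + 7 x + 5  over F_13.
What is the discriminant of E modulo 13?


4 a^3 + 27 b^2 = 4*7^3 + 27*5^2 = 1372 + 675 = 2047
Delta = -16 * (2047) = -32752
Delta mod 13 = 8

Delta = 8 (mod 13)


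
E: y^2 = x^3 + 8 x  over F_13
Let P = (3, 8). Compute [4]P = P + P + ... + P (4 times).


k = 4 = 100_2 (binary, LSB first: 001)
Double-and-add from P = (3, 8):
  bit 0 = 0: acc unchanged = O
  bit 1 = 0: acc unchanged = O
  bit 2 = 1: acc = O + (3, 8) = (3, 8)

4P = (3, 8)


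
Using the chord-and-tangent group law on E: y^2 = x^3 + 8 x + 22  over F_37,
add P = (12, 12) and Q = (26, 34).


P != Q, so use the chord formula.
s = (y2 - y1) / (x2 - x1) = (22) / (14) mod 37 = 28
x3 = s^2 - x1 - x2 mod 37 = 28^2 - 12 - 26 = 6
y3 = s (x1 - x3) - y1 mod 37 = 28 * (12 - 6) - 12 = 8

P + Q = (6, 8)


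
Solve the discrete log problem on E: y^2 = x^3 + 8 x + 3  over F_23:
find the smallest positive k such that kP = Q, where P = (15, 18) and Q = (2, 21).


Enumerate multiples of P until we hit Q = (2, 21):
  1P = (15, 18)
  2P = (2, 21)
Match found at i = 2.

k = 2


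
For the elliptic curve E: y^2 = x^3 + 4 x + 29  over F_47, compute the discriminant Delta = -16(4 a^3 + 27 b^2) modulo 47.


4 a^3 + 27 b^2 = 4*4^3 + 27*29^2 = 256 + 22707 = 22963
Delta = -16 * (22963) = -367408
Delta mod 47 = 38

Delta = 38 (mod 47)


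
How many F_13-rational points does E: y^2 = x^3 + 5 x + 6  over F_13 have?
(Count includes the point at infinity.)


For each x in F_13, count y with y^2 = x^3 + 5 x + 6 mod 13:
  x = 1: RHS = 12, y in [5, 8]  -> 2 point(s)
  x = 3: RHS = 9, y in [3, 10]  -> 2 point(s)
  x = 4: RHS = 12, y in [5, 8]  -> 2 point(s)
  x = 5: RHS = 0, y in [0]  -> 1 point(s)
  x = 8: RHS = 12, y in [5, 8]  -> 2 point(s)
  x = 9: RHS = 0, y in [0]  -> 1 point(s)
  x = 10: RHS = 3, y in [4, 9]  -> 2 point(s)
  x = 11: RHS = 1, y in [1, 12]  -> 2 point(s)
  x = 12: RHS = 0, y in [0]  -> 1 point(s)
Affine points: 15. Add the point at infinity: total = 16.

#E(F_13) = 16


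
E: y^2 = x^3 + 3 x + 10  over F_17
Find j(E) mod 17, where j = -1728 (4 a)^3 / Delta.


Delta = -16(4 a^3 + 27 b^2) mod 17 = 3
-1728 * (4 a)^3 = -1728 * (4*3)^3 mod 17 = 15
j = 15 * 3^(-1) mod 17 = 5

j = 5 (mod 17)


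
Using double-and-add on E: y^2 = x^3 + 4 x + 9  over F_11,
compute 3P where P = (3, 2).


k = 3 = 11_2 (binary, LSB first: 11)
Double-and-add from P = (3, 2):
  bit 0 = 1: acc = O + (3, 2) = (3, 2)
  bit 1 = 1: acc = (3, 2) + (8, 6) = (9, 2)

3P = (9, 2)


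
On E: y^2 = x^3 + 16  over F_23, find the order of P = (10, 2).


Compute successive multiples of P until we hit O:
  1P = (10, 2)
  2P = (16, 8)
  3P = (21, 10)
  4P = (18, 11)
  5P = (11, 17)
  6P = (20, 9)
  7P = (2, 22)
  8P = (0, 19)
  ... (continuing to 24P)
  24P = O

ord(P) = 24


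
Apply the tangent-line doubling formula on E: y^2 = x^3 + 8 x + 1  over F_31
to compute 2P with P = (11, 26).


Doubling: s = (3 x1^2 + a) / (2 y1)
s = (3*11^2 + 8) / (2*26) mod 31 = 28
x3 = s^2 - 2 x1 mod 31 = 28^2 - 2*11 = 18
y3 = s (x1 - x3) - y1 mod 31 = 28 * (11 - 18) - 26 = 26

2P = (18, 26)


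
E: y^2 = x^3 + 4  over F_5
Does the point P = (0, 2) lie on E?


Check whether y^2 = x^3 + 0 x + 4 (mod 5) for (x, y) = (0, 2).
LHS: y^2 = 2^2 mod 5 = 4
RHS: x^3 + 0 x + 4 = 0^3 + 0*0 + 4 mod 5 = 4
LHS = RHS

Yes, on the curve


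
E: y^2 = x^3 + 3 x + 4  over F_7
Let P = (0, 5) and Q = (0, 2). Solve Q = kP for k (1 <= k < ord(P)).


Enumerate multiples of P until we hit Q = (0, 2):
  1P = (0, 5)
  2P = (1, 1)
  3P = (1, 6)
  4P = (0, 2)
Match found at i = 4.

k = 4


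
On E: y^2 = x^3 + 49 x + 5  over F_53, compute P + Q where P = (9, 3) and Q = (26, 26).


P != Q, so use the chord formula.
s = (y2 - y1) / (x2 - x1) = (23) / (17) mod 53 = 45
x3 = s^2 - x1 - x2 mod 53 = 45^2 - 9 - 26 = 29
y3 = s (x1 - x3) - y1 mod 53 = 45 * (9 - 29) - 3 = 51

P + Q = (29, 51)


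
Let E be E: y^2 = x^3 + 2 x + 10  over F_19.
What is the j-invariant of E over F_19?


Delta = -16(4 a^3 + 27 b^2) mod 19 = 7
-1728 * (4 a)^3 = -1728 * (4*2)^3 mod 19 = 18
j = 18 * 7^(-1) mod 19 = 8

j = 8 (mod 19)


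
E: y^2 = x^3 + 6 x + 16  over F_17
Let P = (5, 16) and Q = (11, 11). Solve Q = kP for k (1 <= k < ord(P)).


Enumerate multiples of P until we hit Q = (11, 11):
  1P = (5, 16)
  2P = (11, 6)
  3P = (0, 4)
  4P = (13, 9)
  5P = (8, 10)
  6P = (8, 7)
  7P = (13, 8)
  8P = (0, 13)
  9P = (11, 11)
Match found at i = 9.

k = 9


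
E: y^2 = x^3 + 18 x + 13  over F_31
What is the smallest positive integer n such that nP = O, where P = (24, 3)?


Compute successive multiples of P until we hit O:
  1P = (24, 3)
  2P = (3, 1)
  3P = (9, 25)
  4P = (12, 29)
  5P = (4, 26)
  6P = (23, 16)
  7P = (29, 0)
  8P = (23, 15)
  ... (continuing to 14P)
  14P = O

ord(P) = 14


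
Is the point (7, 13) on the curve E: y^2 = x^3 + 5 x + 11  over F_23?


Check whether y^2 = x^3 + 5 x + 11 (mod 23) for (x, y) = (7, 13).
LHS: y^2 = 13^2 mod 23 = 8
RHS: x^3 + 5 x + 11 = 7^3 + 5*7 + 11 mod 23 = 21
LHS != RHS

No, not on the curve


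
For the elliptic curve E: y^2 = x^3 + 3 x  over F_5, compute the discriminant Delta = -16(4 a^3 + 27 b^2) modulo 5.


4 a^3 + 27 b^2 = 4*3^3 + 27*0^2 = 108 + 0 = 108
Delta = -16 * (108) = -1728
Delta mod 5 = 2

Delta = 2 (mod 5)


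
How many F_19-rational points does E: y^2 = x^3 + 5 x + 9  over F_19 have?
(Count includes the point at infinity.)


For each x in F_19, count y with y^2 = x^3 + 5 x + 9 mod 19:
  x = 0: RHS = 9, y in [3, 16]  -> 2 point(s)
  x = 4: RHS = 17, y in [6, 13]  -> 2 point(s)
  x = 5: RHS = 7, y in [8, 11]  -> 2 point(s)
  x = 7: RHS = 7, y in [8, 11]  -> 2 point(s)
  x = 9: RHS = 4, y in [2, 17]  -> 2 point(s)
  x = 12: RHS = 11, y in [7, 12]  -> 2 point(s)
  x = 14: RHS = 11, y in [7, 12]  -> 2 point(s)
  x = 15: RHS = 1, y in [1, 18]  -> 2 point(s)
  x = 16: RHS = 5, y in [9, 10]  -> 2 point(s)
Affine points: 18. Add the point at infinity: total = 19.

#E(F_19) = 19


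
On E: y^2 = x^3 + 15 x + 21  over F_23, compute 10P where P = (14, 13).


k = 10 = 1010_2 (binary, LSB first: 0101)
Double-and-add from P = (14, 13):
  bit 0 = 0: acc unchanged = O
  bit 1 = 1: acc = O + (8, 20) = (8, 20)
  bit 2 = 0: acc unchanged = (8, 20)
  bit 3 = 1: acc = (8, 20) + (2, 17) = (19, 9)

10P = (19, 9)


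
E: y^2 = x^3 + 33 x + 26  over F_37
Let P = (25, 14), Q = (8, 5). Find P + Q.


P != Q, so use the chord formula.
s = (y2 - y1) / (x2 - x1) = (28) / (20) mod 37 = 31
x3 = s^2 - x1 - x2 mod 37 = 31^2 - 25 - 8 = 3
y3 = s (x1 - x3) - y1 mod 37 = 31 * (25 - 3) - 14 = 2

P + Q = (3, 2)


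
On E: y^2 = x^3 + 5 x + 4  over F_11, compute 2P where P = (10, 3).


Doubling: s = (3 x1^2 + a) / (2 y1)
s = (3*10^2 + 5) / (2*3) mod 11 = 5
x3 = s^2 - 2 x1 mod 11 = 5^2 - 2*10 = 5
y3 = s (x1 - x3) - y1 mod 11 = 5 * (10 - 5) - 3 = 0

2P = (5, 0)


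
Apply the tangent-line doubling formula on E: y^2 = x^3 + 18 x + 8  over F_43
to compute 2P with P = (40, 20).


Doubling: s = (3 x1^2 + a) / (2 y1)
s = (3*40^2 + 18) / (2*20) mod 43 = 28
x3 = s^2 - 2 x1 mod 43 = 28^2 - 2*40 = 16
y3 = s (x1 - x3) - y1 mod 43 = 28 * (40 - 16) - 20 = 7

2P = (16, 7)


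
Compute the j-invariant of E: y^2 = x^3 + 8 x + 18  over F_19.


Delta = -16(4 a^3 + 27 b^2) mod 19 = 12
-1728 * (4 a)^3 = -1728 * (4*8)^3 mod 19 = 12
j = 12 * 12^(-1) mod 19 = 1

j = 1 (mod 19)


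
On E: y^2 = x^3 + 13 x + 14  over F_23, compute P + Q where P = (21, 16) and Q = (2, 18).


P != Q, so use the chord formula.
s = (y2 - y1) / (x2 - x1) = (2) / (4) mod 23 = 12
x3 = s^2 - x1 - x2 mod 23 = 12^2 - 21 - 2 = 6
y3 = s (x1 - x3) - y1 mod 23 = 12 * (21 - 6) - 16 = 3

P + Q = (6, 3)


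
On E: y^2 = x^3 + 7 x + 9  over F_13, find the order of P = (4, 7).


Compute successive multiples of P until we hit O:
  1P = (4, 7)
  2P = (1, 2)
  3P = (5, 0)
  4P = (1, 11)
  5P = (4, 6)
  6P = O

ord(P) = 6


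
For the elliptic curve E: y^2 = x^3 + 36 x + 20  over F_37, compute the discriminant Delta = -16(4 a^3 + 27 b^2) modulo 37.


4 a^3 + 27 b^2 = 4*36^3 + 27*20^2 = 186624 + 10800 = 197424
Delta = -16 * (197424) = -3158784
Delta mod 37 = 17

Delta = 17 (mod 37)


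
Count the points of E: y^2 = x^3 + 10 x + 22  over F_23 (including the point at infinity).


For each x in F_23, count y with y^2 = x^3 + 10 x + 22 mod 23:
  x = 2: RHS = 4, y in [2, 21]  -> 2 point(s)
  x = 5: RHS = 13, y in [6, 17]  -> 2 point(s)
  x = 8: RHS = 16, y in [4, 19]  -> 2 point(s)
  x = 9: RHS = 13, y in [6, 17]  -> 2 point(s)
  x = 10: RHS = 18, y in [8, 15]  -> 2 point(s)
  x = 13: RHS = 3, y in [7, 16]  -> 2 point(s)
  x = 14: RHS = 8, y in [10, 13]  -> 2 point(s)
  x = 16: RHS = 0, y in [0]  -> 1 point(s)
  x = 18: RHS = 8, y in [10, 13]  -> 2 point(s)
Affine points: 17. Add the point at infinity: total = 18.

#E(F_23) = 18


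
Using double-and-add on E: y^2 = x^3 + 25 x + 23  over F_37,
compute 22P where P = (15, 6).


k = 22 = 10110_2 (binary, LSB first: 01101)
Double-and-add from P = (15, 6):
  bit 0 = 0: acc unchanged = O
  bit 1 = 1: acc = O + (14, 3) = (14, 3)
  bit 2 = 1: acc = (14, 3) + (12, 4) = (2, 28)
  bit 3 = 0: acc unchanged = (2, 28)
  bit 4 = 1: acc = (2, 28) + (33, 28) = (2, 9)

22P = (2, 9)


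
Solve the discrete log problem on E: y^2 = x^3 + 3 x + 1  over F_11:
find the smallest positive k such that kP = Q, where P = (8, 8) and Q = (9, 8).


Enumerate multiples of P until we hit Q = (9, 8):
  1P = (8, 8)
  2P = (9, 8)
Match found at i = 2.

k = 2


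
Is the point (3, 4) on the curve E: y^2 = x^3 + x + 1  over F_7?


Check whether y^2 = x^3 + 1 x + 1 (mod 7) for (x, y) = (3, 4).
LHS: y^2 = 4^2 mod 7 = 2
RHS: x^3 + 1 x + 1 = 3^3 + 1*3 + 1 mod 7 = 3
LHS != RHS

No, not on the curve


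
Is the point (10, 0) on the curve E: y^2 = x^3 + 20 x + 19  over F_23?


Check whether y^2 = x^3 + 20 x + 19 (mod 23) for (x, y) = (10, 0).
LHS: y^2 = 0^2 mod 23 = 0
RHS: x^3 + 20 x + 19 = 10^3 + 20*10 + 19 mod 23 = 0
LHS = RHS

Yes, on the curve


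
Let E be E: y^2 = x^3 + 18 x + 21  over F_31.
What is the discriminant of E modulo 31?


4 a^3 + 27 b^2 = 4*18^3 + 27*21^2 = 23328 + 11907 = 35235
Delta = -16 * (35235) = -563760
Delta mod 31 = 6

Delta = 6 (mod 31)


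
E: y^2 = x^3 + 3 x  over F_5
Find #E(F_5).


For each x in F_5, count y with y^2 = x^3 + 3 x + 0 mod 5:
  x = 0: RHS = 0, y in [0]  -> 1 point(s)
  x = 1: RHS = 4, y in [2, 3]  -> 2 point(s)
  x = 2: RHS = 4, y in [2, 3]  -> 2 point(s)
  x = 3: RHS = 1, y in [1, 4]  -> 2 point(s)
  x = 4: RHS = 1, y in [1, 4]  -> 2 point(s)
Affine points: 9. Add the point at infinity: total = 10.

#E(F_5) = 10


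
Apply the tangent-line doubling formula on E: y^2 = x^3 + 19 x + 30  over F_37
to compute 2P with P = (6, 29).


Doubling: s = (3 x1^2 + a) / (2 y1)
s = (3*6^2 + 19) / (2*29) mod 37 = 36
x3 = s^2 - 2 x1 mod 37 = 36^2 - 2*6 = 26
y3 = s (x1 - x3) - y1 mod 37 = 36 * (6 - 26) - 29 = 28

2P = (26, 28)


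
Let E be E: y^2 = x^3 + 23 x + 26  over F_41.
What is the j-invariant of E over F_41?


Delta = -16(4 a^3 + 27 b^2) mod 41 = 36
-1728 * (4 a)^3 = -1728 * (4*23)^3 mod 41 = 27
j = 27 * 36^(-1) mod 41 = 11

j = 11 (mod 41)


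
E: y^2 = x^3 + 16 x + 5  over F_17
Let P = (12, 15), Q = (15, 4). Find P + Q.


P != Q, so use the chord formula.
s = (y2 - y1) / (x2 - x1) = (6) / (3) mod 17 = 2
x3 = s^2 - x1 - x2 mod 17 = 2^2 - 12 - 15 = 11
y3 = s (x1 - x3) - y1 mod 17 = 2 * (12 - 11) - 15 = 4

P + Q = (11, 4)


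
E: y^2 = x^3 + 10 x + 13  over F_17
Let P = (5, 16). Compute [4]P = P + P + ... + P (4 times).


k = 4 = 100_2 (binary, LSB first: 001)
Double-and-add from P = (5, 16):
  bit 0 = 0: acc unchanged = O
  bit 1 = 0: acc unchanged = O
  bit 2 = 1: acc = O + (7, 16) = (7, 16)

4P = (7, 16)


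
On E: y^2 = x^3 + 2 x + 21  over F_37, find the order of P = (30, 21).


Compute successive multiples of P until we hit O:
  1P = (30, 21)
  2P = (17, 26)
  3P = (0, 13)
  4P = (0, 24)
  5P = (17, 11)
  6P = (30, 16)
  7P = O

ord(P) = 7


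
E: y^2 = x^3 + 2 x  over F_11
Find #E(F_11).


For each x in F_11, count y with y^2 = x^3 + 2 x + 0 mod 11:
  x = 0: RHS = 0, y in [0]  -> 1 point(s)
  x = 1: RHS = 3, y in [5, 6]  -> 2 point(s)
  x = 2: RHS = 1, y in [1, 10]  -> 2 point(s)
  x = 3: RHS = 0, y in [0]  -> 1 point(s)
  x = 5: RHS = 3, y in [5, 6]  -> 2 point(s)
  x = 7: RHS = 5, y in [4, 7]  -> 2 point(s)
  x = 8: RHS = 0, y in [0]  -> 1 point(s)
Affine points: 11. Add the point at infinity: total = 12.

#E(F_11) = 12


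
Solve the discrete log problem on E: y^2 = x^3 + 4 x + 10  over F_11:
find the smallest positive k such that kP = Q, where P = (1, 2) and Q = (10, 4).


Enumerate multiples of P until we hit Q = (10, 4):
  1P = (1, 2)
  2P = (10, 7)
  3P = (9, 7)
  4P = (5, 1)
  5P = (3, 4)
  6P = (8, 2)
  7P = (2, 9)
  8P = (2, 2)
  9P = (8, 9)
  10P = (3, 7)
  11P = (5, 10)
  12P = (9, 4)
  13P = (10, 4)
Match found at i = 13.

k = 13


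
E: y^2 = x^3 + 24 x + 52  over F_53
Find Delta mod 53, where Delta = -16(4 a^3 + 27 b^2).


4 a^3 + 27 b^2 = 4*24^3 + 27*52^2 = 55296 + 73008 = 128304
Delta = -16 * (128304) = -2052864
Delta mod 53 = 38

Delta = 38 (mod 53)


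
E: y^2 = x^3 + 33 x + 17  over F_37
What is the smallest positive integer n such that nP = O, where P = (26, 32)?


Compute successive multiples of P until we hit O:
  1P = (26, 32)
  2P = (11, 3)
  3P = (9, 28)
  4P = (5, 23)
  5P = (16, 4)
  6P = (28, 29)
  7P = (13, 4)
  8P = (23, 20)
  ... (continuing to 27P)
  27P = O

ord(P) = 27


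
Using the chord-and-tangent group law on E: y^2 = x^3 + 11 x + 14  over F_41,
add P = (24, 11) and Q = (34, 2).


P != Q, so use the chord formula.
s = (y2 - y1) / (x2 - x1) = (32) / (10) mod 41 = 36
x3 = s^2 - x1 - x2 mod 41 = 36^2 - 24 - 34 = 8
y3 = s (x1 - x3) - y1 mod 41 = 36 * (24 - 8) - 11 = 32

P + Q = (8, 32)


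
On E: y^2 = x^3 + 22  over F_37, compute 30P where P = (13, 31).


k = 30 = 11110_2 (binary, LSB first: 01111)
Double-and-add from P = (13, 31):
  bit 0 = 0: acc unchanged = O
  bit 1 = 1: acc = O + (27, 24) = (27, 24)
  bit 2 = 1: acc = (27, 24) + (29, 19) = (15, 20)
  bit 3 = 1: acc = (15, 20) + (28, 25) = (4, 7)
  bit 4 = 1: acc = (4, 7) + (2, 17) = (19, 31)

30P = (19, 31)


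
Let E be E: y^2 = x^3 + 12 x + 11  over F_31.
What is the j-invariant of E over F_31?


Delta = -16(4 a^3 + 27 b^2) mod 31 = 10
-1728 * (4 a)^3 = -1728 * (4*12)^3 mod 31 = 27
j = 27 * 10^(-1) mod 31 = 12

j = 12 (mod 31)


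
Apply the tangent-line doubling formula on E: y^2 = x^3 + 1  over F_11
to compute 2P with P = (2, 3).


Doubling: s = (3 x1^2 + a) / (2 y1)
s = (3*2^2 + 0) / (2*3) mod 11 = 2
x3 = s^2 - 2 x1 mod 11 = 2^2 - 2*2 = 0
y3 = s (x1 - x3) - y1 mod 11 = 2 * (2 - 0) - 3 = 1

2P = (0, 1)


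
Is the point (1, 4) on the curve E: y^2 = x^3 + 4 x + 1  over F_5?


Check whether y^2 = x^3 + 4 x + 1 (mod 5) for (x, y) = (1, 4).
LHS: y^2 = 4^2 mod 5 = 1
RHS: x^3 + 4 x + 1 = 1^3 + 4*1 + 1 mod 5 = 1
LHS = RHS

Yes, on the curve


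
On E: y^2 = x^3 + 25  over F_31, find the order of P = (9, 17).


Compute successive multiples of P until we hit O:
  1P = (9, 17)
  2P = (2, 23)
  3P = (22, 3)
  4P = (14, 17)
  5P = (8, 14)
  6P = (23, 3)
  7P = (0, 5)
  8P = (10, 23)
  ... (continuing to 21P)
  21P = O

ord(P) = 21


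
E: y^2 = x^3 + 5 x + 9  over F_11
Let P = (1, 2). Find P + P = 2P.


Doubling: s = (3 x1^2 + a) / (2 y1)
s = (3*1^2 + 5) / (2*2) mod 11 = 2
x3 = s^2 - 2 x1 mod 11 = 2^2 - 2*1 = 2
y3 = s (x1 - x3) - y1 mod 11 = 2 * (1 - 2) - 2 = 7

2P = (2, 7)


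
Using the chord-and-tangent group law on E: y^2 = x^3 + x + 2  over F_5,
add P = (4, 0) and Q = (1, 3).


P != Q, so use the chord formula.
s = (y2 - y1) / (x2 - x1) = (3) / (2) mod 5 = 4
x3 = s^2 - x1 - x2 mod 5 = 4^2 - 4 - 1 = 1
y3 = s (x1 - x3) - y1 mod 5 = 4 * (4 - 1) - 0 = 2

P + Q = (1, 2)


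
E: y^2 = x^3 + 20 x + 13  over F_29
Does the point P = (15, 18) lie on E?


Check whether y^2 = x^3 + 20 x + 13 (mod 29) for (x, y) = (15, 18).
LHS: y^2 = 18^2 mod 29 = 5
RHS: x^3 + 20 x + 13 = 15^3 + 20*15 + 13 mod 29 = 5
LHS = RHS

Yes, on the curve


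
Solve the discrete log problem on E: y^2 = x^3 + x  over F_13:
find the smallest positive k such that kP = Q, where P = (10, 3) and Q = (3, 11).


Enumerate multiples of P until we hit Q = (3, 11):
  1P = (10, 3)
  2P = (9, 6)
  3P = (3, 2)
  4P = (4, 9)
  5P = (0, 0)
  6P = (4, 4)
  7P = (3, 11)
Match found at i = 7.

k = 7


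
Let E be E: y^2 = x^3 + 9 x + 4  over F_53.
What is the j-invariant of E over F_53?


Delta = -16(4 a^3 + 27 b^2) mod 53 = 15
-1728 * (4 a)^3 = -1728 * (4*9)^3 mod 53 = 18
j = 18 * 15^(-1) mod 53 = 33

j = 33 (mod 53)


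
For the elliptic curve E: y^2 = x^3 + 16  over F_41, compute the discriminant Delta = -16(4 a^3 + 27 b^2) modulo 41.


4 a^3 + 27 b^2 = 4*0^3 + 27*16^2 = 0 + 6912 = 6912
Delta = -16 * (6912) = -110592
Delta mod 41 = 26

Delta = 26 (mod 41)


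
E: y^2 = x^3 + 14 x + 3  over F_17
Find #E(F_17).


For each x in F_17, count y with y^2 = x^3 + 14 x + 3 mod 17:
  x = 1: RHS = 1, y in [1, 16]  -> 2 point(s)
  x = 3: RHS = 4, y in [2, 15]  -> 2 point(s)
  x = 4: RHS = 4, y in [2, 15]  -> 2 point(s)
  x = 7: RHS = 2, y in [6, 11]  -> 2 point(s)
  x = 8: RHS = 15, y in [7, 10]  -> 2 point(s)
  x = 9: RHS = 8, y in [5, 12]  -> 2 point(s)
  x = 10: RHS = 4, y in [2, 15]  -> 2 point(s)
  x = 11: RHS = 9, y in [3, 14]  -> 2 point(s)
  x = 13: RHS = 2, y in [6, 11]  -> 2 point(s)
  x = 14: RHS = 2, y in [6, 11]  -> 2 point(s)
  x = 15: RHS = 1, y in [1, 16]  -> 2 point(s)
Affine points: 22. Add the point at infinity: total = 23.

#E(F_17) = 23


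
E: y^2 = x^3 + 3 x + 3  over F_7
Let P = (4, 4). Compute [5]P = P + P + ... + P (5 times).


k = 5 = 101_2 (binary, LSB first: 101)
Double-and-add from P = (4, 4):
  bit 0 = 1: acc = O + (4, 4) = (4, 4)
  bit 1 = 0: acc unchanged = (4, 4)
  bit 2 = 1: acc = (4, 4) + (3, 2) = (4, 3)

5P = (4, 3)


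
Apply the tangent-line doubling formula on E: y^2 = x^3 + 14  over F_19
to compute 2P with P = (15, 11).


Doubling: s = (3 x1^2 + a) / (2 y1)
s = (3*15^2 + 0) / (2*11) mod 19 = 16
x3 = s^2 - 2 x1 mod 19 = 16^2 - 2*15 = 17
y3 = s (x1 - x3) - y1 mod 19 = 16 * (15 - 17) - 11 = 14

2P = (17, 14)
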